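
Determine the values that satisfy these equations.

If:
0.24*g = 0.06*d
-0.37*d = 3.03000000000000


Then:
d = -8.19
g = -2.05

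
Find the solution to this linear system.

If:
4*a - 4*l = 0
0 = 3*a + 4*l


Then:
a = 0
l = 0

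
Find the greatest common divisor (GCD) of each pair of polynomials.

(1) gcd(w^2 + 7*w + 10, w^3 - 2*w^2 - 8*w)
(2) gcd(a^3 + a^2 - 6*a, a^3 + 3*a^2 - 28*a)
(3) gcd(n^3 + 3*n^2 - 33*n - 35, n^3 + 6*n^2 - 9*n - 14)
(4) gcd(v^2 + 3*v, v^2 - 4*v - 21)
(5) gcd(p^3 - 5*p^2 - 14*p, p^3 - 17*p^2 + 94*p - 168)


(1) = gcd((w + 2)*(w + 5), w*(w - 4)*(w + 2)) = w + 2
(2) = gcd(a*(a - 2)*(a + 3), a*(a - 4)*(a + 7)) = a
(3) = n^2 + 8*n + 7
(4) = gcd(v*(v + 3), (v - 7)*(v + 3)) = v + 3
(5) = gcd(p*(p - 7)*(p + 2), (p - 7)*(p - 6)*(p - 4)) = p - 7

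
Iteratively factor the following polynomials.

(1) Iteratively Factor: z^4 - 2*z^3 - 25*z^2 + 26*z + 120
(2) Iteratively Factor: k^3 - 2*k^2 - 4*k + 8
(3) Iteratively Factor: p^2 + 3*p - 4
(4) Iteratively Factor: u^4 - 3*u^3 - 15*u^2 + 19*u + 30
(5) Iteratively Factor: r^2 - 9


(1) = (z + 4)*(z^3 - 6*z^2 - z + 30) = (z + 2)*(z + 4)*(z^2 - 8*z + 15) = (z - 5)*(z + 2)*(z + 4)*(z - 3)
(2) = (k - 2)*(k^2 - 4) = (k - 2)*(k + 2)*(k - 2)
(3) = (p + 4)*(p - 1)
(4) = (u + 3)*(u^3 - 6*u^2 + 3*u + 10) = (u - 5)*(u + 3)*(u^2 - u - 2) = (u - 5)*(u + 1)*(u + 3)*(u - 2)
(5) = (r + 3)*(r - 3)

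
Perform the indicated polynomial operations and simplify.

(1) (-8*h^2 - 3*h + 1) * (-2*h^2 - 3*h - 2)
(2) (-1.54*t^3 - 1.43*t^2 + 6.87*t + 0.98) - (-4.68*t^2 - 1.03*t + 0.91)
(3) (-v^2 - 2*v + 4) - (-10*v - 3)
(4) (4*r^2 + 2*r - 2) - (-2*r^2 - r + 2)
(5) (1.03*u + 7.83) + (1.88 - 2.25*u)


(1) = 16*h^4 + 30*h^3 + 23*h^2 + 3*h - 2
(2) = -1.54*t^3 + 3.25*t^2 + 7.9*t + 0.07
(3) = -v^2 + 8*v + 7
(4) = 6*r^2 + 3*r - 4
(5) = 9.71 - 1.22*u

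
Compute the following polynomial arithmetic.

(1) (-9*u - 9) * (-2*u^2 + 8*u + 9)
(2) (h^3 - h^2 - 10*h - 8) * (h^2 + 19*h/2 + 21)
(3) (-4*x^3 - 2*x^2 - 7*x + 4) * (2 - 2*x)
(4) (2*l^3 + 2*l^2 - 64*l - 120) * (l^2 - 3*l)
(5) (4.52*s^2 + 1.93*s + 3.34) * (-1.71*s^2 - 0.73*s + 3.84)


(1) = 18*u^3 - 54*u^2 - 153*u - 81
(2) = h^5 + 17*h^4/2 + 3*h^3/2 - 124*h^2 - 286*h - 168
(3) = 8*x^4 - 4*x^3 + 10*x^2 - 22*x + 8
(4) = 2*l^5 - 4*l^4 - 70*l^3 + 72*l^2 + 360*l
(5) = -7.7292*s^4 - 6.5999*s^3 + 10.2365*s^2 + 4.973*s + 12.8256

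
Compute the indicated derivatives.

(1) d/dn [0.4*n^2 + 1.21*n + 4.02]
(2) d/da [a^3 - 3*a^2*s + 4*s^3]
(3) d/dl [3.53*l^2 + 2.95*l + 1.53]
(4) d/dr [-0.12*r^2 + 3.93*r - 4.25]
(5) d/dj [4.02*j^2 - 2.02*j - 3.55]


(1) = 0.8*n + 1.21
(2) = 3*a*(a - 2*s)
(3) = 7.06*l + 2.95
(4) = 3.93 - 0.24*r
(5) = 8.04*j - 2.02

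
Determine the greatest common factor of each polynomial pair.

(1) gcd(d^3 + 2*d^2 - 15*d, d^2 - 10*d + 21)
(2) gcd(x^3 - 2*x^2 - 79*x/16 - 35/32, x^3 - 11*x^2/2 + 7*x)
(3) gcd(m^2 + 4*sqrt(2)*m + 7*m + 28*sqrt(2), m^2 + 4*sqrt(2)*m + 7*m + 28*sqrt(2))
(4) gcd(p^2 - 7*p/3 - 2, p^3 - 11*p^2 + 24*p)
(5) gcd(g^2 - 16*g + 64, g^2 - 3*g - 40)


(1) = d - 3
(2) = gcd((x - 7/2)*(x + 1/4)*(x + 5/4), x*(x - 7/2)*(x - 2)) = x - 7/2
(3) = m^2 + m*(4*sqrt(2) + 7) + 28*sqrt(2)
(4) = gcd((p - 3)*(p + 2/3), p*(p - 8)*(p - 3)) = p - 3
(5) = gcd((g - 8)^2, (g - 8)*(g + 5)) = g - 8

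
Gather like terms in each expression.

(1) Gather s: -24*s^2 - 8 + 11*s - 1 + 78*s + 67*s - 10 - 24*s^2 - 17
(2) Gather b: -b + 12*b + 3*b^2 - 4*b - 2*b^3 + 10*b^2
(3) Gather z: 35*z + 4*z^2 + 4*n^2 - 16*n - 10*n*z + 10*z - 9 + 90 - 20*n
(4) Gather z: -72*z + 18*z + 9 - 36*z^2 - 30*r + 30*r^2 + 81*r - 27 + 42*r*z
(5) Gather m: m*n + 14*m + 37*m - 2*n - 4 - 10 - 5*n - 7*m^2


(1) = -48*s^2 + 156*s - 36
(2) = -2*b^3 + 13*b^2 + 7*b
(3) = 4*n^2 - 36*n + 4*z^2 + z*(45 - 10*n) + 81
(4) = 30*r^2 + 51*r - 36*z^2 + z*(42*r - 54) - 18
(5) = -7*m^2 + m*(n + 51) - 7*n - 14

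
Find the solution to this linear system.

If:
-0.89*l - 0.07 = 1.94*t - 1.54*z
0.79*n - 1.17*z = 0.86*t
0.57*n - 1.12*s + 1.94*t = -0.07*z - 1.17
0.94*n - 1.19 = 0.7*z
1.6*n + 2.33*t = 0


Then:
l = 36.85
n = 10.44
s = -5.29
t = -7.17
z = 12.31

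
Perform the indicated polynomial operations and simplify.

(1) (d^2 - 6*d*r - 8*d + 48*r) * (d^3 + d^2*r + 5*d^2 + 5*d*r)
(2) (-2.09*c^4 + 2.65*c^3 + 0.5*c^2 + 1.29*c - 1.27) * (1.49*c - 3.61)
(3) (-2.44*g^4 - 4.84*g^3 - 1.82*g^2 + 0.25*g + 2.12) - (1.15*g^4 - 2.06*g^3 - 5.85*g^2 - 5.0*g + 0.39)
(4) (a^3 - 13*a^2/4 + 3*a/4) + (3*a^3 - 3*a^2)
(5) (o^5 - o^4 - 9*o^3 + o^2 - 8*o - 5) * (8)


(1) = d^5 - 5*d^4*r - 3*d^4 - 6*d^3*r^2 + 15*d^3*r - 40*d^3 + 18*d^2*r^2 + 200*d^2*r + 240*d*r^2
(2) = -3.1141*c^5 + 11.4934*c^4 - 8.8215*c^3 + 0.1171*c^2 - 6.5492*c + 4.5847
(3) = -3.59*g^4 - 2.78*g^3 + 4.03*g^2 + 5.25*g + 1.73
(4) = 4*a^3 - 25*a^2/4 + 3*a/4
(5) = 8*o^5 - 8*o^4 - 72*o^3 + 8*o^2 - 64*o - 40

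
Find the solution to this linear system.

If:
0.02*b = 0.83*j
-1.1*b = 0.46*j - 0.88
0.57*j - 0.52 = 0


Then:
No Solution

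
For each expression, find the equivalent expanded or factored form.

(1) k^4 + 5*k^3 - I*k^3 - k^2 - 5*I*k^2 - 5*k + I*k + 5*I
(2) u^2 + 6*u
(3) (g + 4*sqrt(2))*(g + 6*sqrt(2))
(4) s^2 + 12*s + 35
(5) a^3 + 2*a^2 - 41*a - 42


(1) = (k - 1)*(k + 1)*(k + 5)*(k - I)
(2) = u*(u + 6)
(3) = g^2 + 10*sqrt(2)*g + 48
(4) = (s + 5)*(s + 7)
(5) = (a - 6)*(a + 1)*(a + 7)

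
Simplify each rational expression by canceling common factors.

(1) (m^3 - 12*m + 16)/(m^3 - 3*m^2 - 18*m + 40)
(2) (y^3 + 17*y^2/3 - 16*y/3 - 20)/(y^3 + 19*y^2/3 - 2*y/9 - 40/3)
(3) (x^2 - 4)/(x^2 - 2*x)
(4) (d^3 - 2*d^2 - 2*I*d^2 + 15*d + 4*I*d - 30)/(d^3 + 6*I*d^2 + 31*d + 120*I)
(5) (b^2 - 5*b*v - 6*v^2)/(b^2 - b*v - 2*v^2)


(1) = (m - 2)/(m - 5)
(2) = (3*y - 6)/(3*y - 4)
(3) = (x + 2)/x
(4) = (d - 2)/(d + 8*I)
(5) = (-b + 6*v)/(-b + 2*v)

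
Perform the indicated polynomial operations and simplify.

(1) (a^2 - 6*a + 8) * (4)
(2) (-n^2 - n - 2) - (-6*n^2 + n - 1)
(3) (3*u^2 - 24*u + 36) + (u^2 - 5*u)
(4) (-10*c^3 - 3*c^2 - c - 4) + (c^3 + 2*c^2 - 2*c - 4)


(1) = 4*a^2 - 24*a + 32
(2) = 5*n^2 - 2*n - 1
(3) = 4*u^2 - 29*u + 36
(4) = -9*c^3 - c^2 - 3*c - 8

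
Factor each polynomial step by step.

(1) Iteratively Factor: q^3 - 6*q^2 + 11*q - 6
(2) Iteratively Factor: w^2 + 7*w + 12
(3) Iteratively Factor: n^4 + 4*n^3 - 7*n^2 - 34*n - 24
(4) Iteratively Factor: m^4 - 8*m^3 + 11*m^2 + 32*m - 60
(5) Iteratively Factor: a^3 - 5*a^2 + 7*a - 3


(1) = (q - 3)*(q^2 - 3*q + 2) = (q - 3)*(q - 2)*(q - 1)
(2) = (w + 4)*(w + 3)
(3) = (n + 4)*(n^3 - 7*n - 6) = (n + 2)*(n + 4)*(n^2 - 2*n - 3) = (n + 1)*(n + 2)*(n + 4)*(n - 3)
(4) = (m - 3)*(m^3 - 5*m^2 - 4*m + 20) = (m - 3)*(m - 2)*(m^2 - 3*m - 10) = (m - 3)*(m - 2)*(m + 2)*(m - 5)
(5) = (a - 3)*(a^2 - 2*a + 1) = (a - 3)*(a - 1)*(a - 1)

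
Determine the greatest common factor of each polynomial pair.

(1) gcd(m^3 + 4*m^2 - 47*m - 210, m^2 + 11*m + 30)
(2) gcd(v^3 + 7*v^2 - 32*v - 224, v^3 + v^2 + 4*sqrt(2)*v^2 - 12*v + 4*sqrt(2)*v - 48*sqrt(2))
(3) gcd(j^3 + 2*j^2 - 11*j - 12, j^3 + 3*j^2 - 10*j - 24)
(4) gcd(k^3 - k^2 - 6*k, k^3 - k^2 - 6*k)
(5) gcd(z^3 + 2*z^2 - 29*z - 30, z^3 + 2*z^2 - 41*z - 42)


(1) = m^2 + 11*m + 30
(2) = gcd((v + 7)*(v - 4*sqrt(2))*(v + 4*sqrt(2)), (v - 3)*(v + 4)*(v + 4*sqrt(2))) = v + 4*sqrt(2)
(3) = j^2 + j - 12
(4) = k^3 - k^2 - 6*k
(5) = z + 1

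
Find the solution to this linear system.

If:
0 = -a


Then:
a = 0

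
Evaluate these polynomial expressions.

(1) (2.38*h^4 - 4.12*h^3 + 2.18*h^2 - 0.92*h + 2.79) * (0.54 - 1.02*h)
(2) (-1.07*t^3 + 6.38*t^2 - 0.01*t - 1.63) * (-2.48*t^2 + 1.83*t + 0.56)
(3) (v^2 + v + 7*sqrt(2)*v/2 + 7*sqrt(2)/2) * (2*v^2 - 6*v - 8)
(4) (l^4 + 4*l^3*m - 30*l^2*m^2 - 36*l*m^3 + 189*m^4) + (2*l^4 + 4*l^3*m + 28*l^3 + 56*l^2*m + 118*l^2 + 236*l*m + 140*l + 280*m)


(1) = -2.4276*h^5 + 5.4876*h^4 - 4.4484*h^3 + 2.1156*h^2 - 3.3426*h + 1.5066
(2) = 2.6536*t^5 - 17.7805*t^4 + 11.101*t^3 + 7.5969*t^2 - 2.9885*t - 0.9128
(3) = 2*v^4 - 4*v^3 + 7*sqrt(2)*v^3 - 14*sqrt(2)*v^2 - 14*v^2 - 49*sqrt(2)*v - 8*v - 28*sqrt(2)
(4) = 3*l^4 + 8*l^3*m + 28*l^3 - 30*l^2*m^2 + 56*l^2*m + 118*l^2 - 36*l*m^3 + 236*l*m + 140*l + 189*m^4 + 280*m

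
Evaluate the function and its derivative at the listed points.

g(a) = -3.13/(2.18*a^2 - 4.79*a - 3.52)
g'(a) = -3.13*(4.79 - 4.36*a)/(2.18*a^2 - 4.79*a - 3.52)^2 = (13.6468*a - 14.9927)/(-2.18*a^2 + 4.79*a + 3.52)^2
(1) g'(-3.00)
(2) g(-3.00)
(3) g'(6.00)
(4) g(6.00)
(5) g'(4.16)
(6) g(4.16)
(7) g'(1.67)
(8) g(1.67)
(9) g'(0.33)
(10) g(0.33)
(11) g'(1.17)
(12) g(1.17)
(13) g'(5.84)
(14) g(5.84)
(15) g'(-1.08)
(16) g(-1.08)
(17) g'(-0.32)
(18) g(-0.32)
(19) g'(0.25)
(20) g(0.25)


(1) = -0.06
(2) = -0.10
(3) = 0.03
(4) = -0.07
(5) = 0.20
(6) = -0.22
(7) = 0.26
(8) = 0.58
(9) = -0.44
(10) = 0.64
(11) = 0.03
(12) = 0.51
(13) = 0.04
(14) = -0.07
(15) = -1.69
(16) = -0.75
(17) = -6.22
(18) = 1.77
(19) = -0.55
(20) = 0.68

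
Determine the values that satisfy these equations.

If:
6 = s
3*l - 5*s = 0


Then:
l = 10
s = 6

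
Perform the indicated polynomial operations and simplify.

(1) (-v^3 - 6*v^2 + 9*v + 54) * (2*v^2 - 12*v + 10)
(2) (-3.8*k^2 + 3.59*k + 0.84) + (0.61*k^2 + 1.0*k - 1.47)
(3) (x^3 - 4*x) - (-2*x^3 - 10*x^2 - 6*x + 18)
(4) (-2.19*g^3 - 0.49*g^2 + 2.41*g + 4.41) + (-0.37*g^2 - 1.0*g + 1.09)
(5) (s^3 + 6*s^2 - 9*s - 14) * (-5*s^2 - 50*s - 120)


(1) = -2*v^5 + 80*v^3 - 60*v^2 - 558*v + 540
(2) = -3.19*k^2 + 4.59*k - 0.63
(3) = 3*x^3 + 10*x^2 + 2*x - 18
(4) = -2.19*g^3 - 0.86*g^2 + 1.41*g + 5.5
(5) = -5*s^5 - 80*s^4 - 375*s^3 - 200*s^2 + 1780*s + 1680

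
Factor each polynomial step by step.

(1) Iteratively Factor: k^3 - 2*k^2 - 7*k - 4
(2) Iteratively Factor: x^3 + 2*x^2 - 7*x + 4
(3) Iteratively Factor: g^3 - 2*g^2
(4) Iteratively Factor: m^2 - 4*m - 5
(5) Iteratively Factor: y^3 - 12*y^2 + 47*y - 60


(1) = (k + 1)*(k^2 - 3*k - 4) = (k + 1)^2*(k - 4)
(2) = (x + 4)*(x^2 - 2*x + 1) = (x - 1)*(x + 4)*(x - 1)
(3) = (g - 2)*(g^2) = g*(g - 2)*(g)
(4) = (m + 1)*(m - 5)
(5) = (y - 4)*(y^2 - 8*y + 15) = (y - 5)*(y - 4)*(y - 3)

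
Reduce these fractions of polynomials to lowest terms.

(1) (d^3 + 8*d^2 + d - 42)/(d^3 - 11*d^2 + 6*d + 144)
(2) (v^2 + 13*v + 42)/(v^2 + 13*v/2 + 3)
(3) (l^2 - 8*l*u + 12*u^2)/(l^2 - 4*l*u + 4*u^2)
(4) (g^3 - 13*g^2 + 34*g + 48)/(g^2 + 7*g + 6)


(1) = (d^2 + 5*d - 14)/(d^2 - 14*d + 48)
(2) = (2*v + 14)/(2*v + 1)
(3) = (-l + 6*u)/(-l + 2*u)
(4) = (g^2 - 14*g + 48)/(g + 6)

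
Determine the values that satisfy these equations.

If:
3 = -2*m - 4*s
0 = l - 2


Then:
l = 2
m = -2*s - 3/2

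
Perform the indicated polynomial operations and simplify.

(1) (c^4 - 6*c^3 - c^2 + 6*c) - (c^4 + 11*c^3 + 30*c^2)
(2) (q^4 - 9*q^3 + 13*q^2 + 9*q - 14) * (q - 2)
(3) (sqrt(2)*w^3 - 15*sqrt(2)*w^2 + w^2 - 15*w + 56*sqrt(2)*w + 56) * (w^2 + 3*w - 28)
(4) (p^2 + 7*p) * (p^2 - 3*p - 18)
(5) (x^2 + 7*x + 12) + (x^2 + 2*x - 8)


(1) = -17*c^3 - 31*c^2 + 6*c
(2) = q^5 - 11*q^4 + 31*q^3 - 17*q^2 - 32*q + 28
(3) = sqrt(2)*w^5 - 12*sqrt(2)*w^4 + w^4 - 17*sqrt(2)*w^3 - 12*w^3 - 17*w^2 + 588*sqrt(2)*w^2 - 1568*sqrt(2)*w + 588*w - 1568
(4) = p^4 + 4*p^3 - 39*p^2 - 126*p
(5) = 2*x^2 + 9*x + 4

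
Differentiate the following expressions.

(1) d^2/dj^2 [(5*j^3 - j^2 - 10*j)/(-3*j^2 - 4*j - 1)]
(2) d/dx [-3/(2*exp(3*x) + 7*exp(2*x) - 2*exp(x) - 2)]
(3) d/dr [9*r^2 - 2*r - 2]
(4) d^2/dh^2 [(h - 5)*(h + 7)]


(1) = 2*(13*j^3 - 69*j^2 - 105*j - 39)/(27*j^6 + 108*j^5 + 171*j^4 + 136*j^3 + 57*j^2 + 12*j + 1)
(2) = (18*exp(2*x) + 42*exp(x) - 6)*exp(x)/(2*exp(3*x) + 7*exp(2*x) - 2*exp(x) - 2)^2
(3) = 18*r - 2
(4) = 2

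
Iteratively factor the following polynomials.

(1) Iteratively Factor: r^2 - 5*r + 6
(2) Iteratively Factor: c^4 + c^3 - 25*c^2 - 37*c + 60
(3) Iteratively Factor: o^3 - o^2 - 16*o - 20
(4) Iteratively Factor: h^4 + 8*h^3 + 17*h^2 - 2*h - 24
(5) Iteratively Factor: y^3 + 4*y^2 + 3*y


(1) = (r - 2)*(r - 3)
(2) = (c + 4)*(c^3 - 3*c^2 - 13*c + 15) = (c + 3)*(c + 4)*(c^2 - 6*c + 5) = (c - 5)*(c + 3)*(c + 4)*(c - 1)
(3) = (o + 2)*(o^2 - 3*o - 10) = (o + 2)^2*(o - 5)
(4) = (h - 1)*(h^3 + 9*h^2 + 26*h + 24) = (h - 1)*(h + 3)*(h^2 + 6*h + 8) = (h - 1)*(h + 2)*(h + 3)*(h + 4)
(5) = (y)*(y^2 + 4*y + 3) = y*(y + 3)*(y + 1)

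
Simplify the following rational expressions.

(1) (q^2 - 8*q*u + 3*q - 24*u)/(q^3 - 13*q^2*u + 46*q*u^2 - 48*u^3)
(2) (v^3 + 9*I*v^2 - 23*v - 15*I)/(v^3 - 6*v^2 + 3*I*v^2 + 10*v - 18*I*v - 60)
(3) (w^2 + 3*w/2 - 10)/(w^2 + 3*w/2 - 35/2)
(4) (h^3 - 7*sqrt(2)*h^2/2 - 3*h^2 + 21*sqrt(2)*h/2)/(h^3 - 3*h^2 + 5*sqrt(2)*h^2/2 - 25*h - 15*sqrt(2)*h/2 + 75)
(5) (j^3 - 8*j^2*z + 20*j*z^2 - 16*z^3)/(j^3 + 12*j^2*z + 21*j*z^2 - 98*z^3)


(1) = (q + 3)/(q^2 - 5*q*u + 6*u^2)
(2) = (v^2 + 4*I*v - 3)/(v^2 + v*(-6 - 2*I) + 12*I)
(3) = (2*w^2 + 3*w - 20)/(2*w^2 + 3*w - 35)
(4) = (4*h^2 - 14*sqrt(2)*h)/(4*h^2 + 10*sqrt(2)*h - 100)
(5) = (j^2 - 6*j*z + 8*z^2)/(j^2 + 14*j*z + 49*z^2)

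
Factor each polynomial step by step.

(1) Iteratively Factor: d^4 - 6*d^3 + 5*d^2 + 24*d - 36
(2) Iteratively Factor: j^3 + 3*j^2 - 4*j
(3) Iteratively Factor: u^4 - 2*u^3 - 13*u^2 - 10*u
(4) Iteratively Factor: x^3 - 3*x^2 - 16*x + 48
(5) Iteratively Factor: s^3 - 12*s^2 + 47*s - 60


(1) = (d - 2)*(d^3 - 4*d^2 - 3*d + 18) = (d - 2)*(d + 2)*(d^2 - 6*d + 9) = (d - 3)*(d - 2)*(d + 2)*(d - 3)
(2) = (j)*(j^2 + 3*j - 4) = j*(j - 1)*(j + 4)
(3) = (u - 5)*(u^3 + 3*u^2 + 2*u) = (u - 5)*(u + 1)*(u^2 + 2*u) = (u - 5)*(u + 1)*(u + 2)*(u)
(4) = (x - 4)*(x^2 + x - 12) = (x - 4)*(x - 3)*(x + 4)
(5) = (s - 4)*(s^2 - 8*s + 15) = (s - 4)*(s - 3)*(s - 5)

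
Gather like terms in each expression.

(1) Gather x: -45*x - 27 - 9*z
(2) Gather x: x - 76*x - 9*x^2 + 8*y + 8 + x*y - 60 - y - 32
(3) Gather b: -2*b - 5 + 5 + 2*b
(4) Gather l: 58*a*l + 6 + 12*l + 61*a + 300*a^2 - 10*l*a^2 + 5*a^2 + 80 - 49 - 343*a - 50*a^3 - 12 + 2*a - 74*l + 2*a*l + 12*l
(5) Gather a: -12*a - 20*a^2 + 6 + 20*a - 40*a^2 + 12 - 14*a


(1) = -45*x - 9*z - 27
(2) = -9*x^2 + x*(y - 75) + 7*y - 84
(3) = 0
(4) = -50*a^3 + 305*a^2 - 280*a + l*(-10*a^2 + 60*a - 50) + 25
(5) = -60*a^2 - 6*a + 18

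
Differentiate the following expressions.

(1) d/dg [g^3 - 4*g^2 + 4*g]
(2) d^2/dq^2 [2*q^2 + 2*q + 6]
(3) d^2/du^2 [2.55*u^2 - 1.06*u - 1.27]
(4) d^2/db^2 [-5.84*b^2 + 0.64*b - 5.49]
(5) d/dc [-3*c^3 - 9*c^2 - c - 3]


(1) = 3*g^2 - 8*g + 4
(2) = 4
(3) = 5.10000000000000
(4) = -11.6800000000000
(5) = -9*c^2 - 18*c - 1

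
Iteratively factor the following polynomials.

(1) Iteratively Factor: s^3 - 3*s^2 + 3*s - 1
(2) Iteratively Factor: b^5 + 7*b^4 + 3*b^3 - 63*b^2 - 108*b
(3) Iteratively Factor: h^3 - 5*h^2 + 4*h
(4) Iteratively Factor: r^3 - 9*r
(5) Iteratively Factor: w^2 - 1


(1) = (s - 1)*(s^2 - 2*s + 1) = (s - 1)^2*(s - 1)
(2) = (b + 3)*(b^4 + 4*b^3 - 9*b^2 - 36*b) = (b - 3)*(b + 3)*(b^3 + 7*b^2 + 12*b) = b*(b - 3)*(b + 3)*(b^2 + 7*b + 12) = b*(b - 3)*(b + 3)*(b + 4)*(b + 3)
(3) = (h - 1)*(h^2 - 4*h) = h*(h - 1)*(h - 4)
(4) = (r + 3)*(r^2 - 3*r) = (r - 3)*(r + 3)*(r)
(5) = (w + 1)*(w - 1)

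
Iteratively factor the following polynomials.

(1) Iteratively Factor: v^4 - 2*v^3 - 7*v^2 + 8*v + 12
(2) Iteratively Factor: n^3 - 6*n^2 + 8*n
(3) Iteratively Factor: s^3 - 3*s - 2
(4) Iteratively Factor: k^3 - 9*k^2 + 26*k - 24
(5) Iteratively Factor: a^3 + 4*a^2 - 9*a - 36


(1) = (v + 1)*(v^3 - 3*v^2 - 4*v + 12) = (v + 1)*(v + 2)*(v^2 - 5*v + 6) = (v - 3)*(v + 1)*(v + 2)*(v - 2)
(2) = (n)*(n^2 - 6*n + 8) = n*(n - 2)*(n - 4)
(3) = (s - 2)*(s^2 + 2*s + 1) = (s - 2)*(s + 1)*(s + 1)
(4) = (k - 2)*(k^2 - 7*k + 12) = (k - 4)*(k - 2)*(k - 3)
(5) = (a - 3)*(a^2 + 7*a + 12) = (a - 3)*(a + 3)*(a + 4)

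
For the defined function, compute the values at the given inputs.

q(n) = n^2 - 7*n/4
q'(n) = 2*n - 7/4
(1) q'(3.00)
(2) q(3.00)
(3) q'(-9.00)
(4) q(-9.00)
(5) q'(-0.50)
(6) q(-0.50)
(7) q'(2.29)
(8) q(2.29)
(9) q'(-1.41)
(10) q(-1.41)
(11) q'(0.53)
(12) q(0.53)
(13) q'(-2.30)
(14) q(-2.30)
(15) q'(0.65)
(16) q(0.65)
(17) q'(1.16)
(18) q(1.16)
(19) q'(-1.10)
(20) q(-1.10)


(1) = 4.25
(2) = 3.75
(3) = -19.75
(4) = 96.75
(5) = -2.75
(6) = 1.12
(7) = 2.83
(8) = 1.24
(9) = -4.57
(10) = 4.46
(11) = -0.69
(12) = -0.65
(13) = -6.35
(14) = 9.31
(15) = -0.45
(16) = -0.71
(17) = 0.57
(18) = -0.68
(19) = -3.95
(20) = 3.14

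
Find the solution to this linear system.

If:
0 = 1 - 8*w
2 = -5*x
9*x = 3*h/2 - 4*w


Then:
h = -31/15
w = 1/8
x = -2/5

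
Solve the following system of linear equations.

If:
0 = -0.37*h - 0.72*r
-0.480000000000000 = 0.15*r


Then:
h = 6.23
r = -3.20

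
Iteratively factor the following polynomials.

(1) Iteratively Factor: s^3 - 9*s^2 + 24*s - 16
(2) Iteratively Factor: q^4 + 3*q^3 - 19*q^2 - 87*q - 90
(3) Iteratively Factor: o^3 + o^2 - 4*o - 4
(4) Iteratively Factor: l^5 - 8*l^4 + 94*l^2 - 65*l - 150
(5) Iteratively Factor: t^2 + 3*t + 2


(1) = (s - 4)*(s^2 - 5*s + 4) = (s - 4)^2*(s - 1)
(2) = (q + 3)*(q^3 - 19*q - 30) = (q + 2)*(q + 3)*(q^2 - 2*q - 15) = (q + 2)*(q + 3)^2*(q - 5)
(3) = (o + 2)*(o^2 - o - 2) = (o - 2)*(o + 2)*(o + 1)
(4) = (l + 3)*(l^4 - 11*l^3 + 33*l^2 - 5*l - 50) = (l - 5)*(l + 3)*(l^3 - 6*l^2 + 3*l + 10) = (l - 5)^2*(l + 3)*(l^2 - l - 2) = (l - 5)^2*(l - 2)*(l + 3)*(l + 1)
(5) = (t + 1)*(t + 2)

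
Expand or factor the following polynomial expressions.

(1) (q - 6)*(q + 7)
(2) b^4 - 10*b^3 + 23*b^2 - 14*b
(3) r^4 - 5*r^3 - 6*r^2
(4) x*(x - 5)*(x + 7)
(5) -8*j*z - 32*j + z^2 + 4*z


(1) = q^2 + q - 42
(2) = b*(b - 7)*(b - 2)*(b - 1)
(3) = r^2*(r - 6)*(r + 1)
(4) = x^3 + 2*x^2 - 35*x
(5) = (-8*j + z)*(z + 4)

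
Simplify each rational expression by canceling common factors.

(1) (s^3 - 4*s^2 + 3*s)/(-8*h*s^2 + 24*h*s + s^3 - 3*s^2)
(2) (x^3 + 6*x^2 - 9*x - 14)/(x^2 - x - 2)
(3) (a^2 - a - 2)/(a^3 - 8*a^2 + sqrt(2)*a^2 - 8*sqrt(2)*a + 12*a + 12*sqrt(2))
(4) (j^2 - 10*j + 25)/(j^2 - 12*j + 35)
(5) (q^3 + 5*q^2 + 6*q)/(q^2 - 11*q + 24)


(1) = (s - 1)/(-8*h + s)
(2) = x + 7
(3) = (a + 1)/(a^2 + a*(-6 + sqrt(2)) - 6*sqrt(2))
(4) = (j - 5)/(j - 7)
(5) = (q^3 + 5*q^2 + 6*q)/(q^2 - 11*q + 24)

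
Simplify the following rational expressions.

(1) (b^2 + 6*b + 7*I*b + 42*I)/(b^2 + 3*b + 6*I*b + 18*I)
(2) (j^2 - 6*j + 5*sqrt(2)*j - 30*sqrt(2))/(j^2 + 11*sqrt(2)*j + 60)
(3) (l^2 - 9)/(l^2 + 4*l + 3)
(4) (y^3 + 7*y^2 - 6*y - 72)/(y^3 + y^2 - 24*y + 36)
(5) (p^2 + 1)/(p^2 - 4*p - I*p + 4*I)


(1) = (b^2 + b*(6 + 7*I) + 42*I)/(b^2 + b*(3 + 6*I) + 18*I)
(2) = (j - 6)/(j + 6*sqrt(2))
(3) = (l - 3)/(l + 1)
(4) = (y + 4)/(y - 2)
(5) = (p + I)/(p - 4)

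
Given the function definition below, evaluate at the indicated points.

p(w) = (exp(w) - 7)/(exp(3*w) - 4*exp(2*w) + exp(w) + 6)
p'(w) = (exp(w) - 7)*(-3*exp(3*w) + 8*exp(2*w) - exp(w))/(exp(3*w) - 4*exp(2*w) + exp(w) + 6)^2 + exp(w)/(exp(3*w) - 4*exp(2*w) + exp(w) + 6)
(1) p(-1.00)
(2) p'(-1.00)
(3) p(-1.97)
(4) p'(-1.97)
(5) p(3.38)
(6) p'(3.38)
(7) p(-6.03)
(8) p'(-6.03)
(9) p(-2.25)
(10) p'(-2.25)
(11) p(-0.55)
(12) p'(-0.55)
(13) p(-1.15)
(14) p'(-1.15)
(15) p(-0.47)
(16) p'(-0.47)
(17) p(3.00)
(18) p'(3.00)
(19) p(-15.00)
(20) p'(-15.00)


(1) = -1.13
(2) = -0.05
(3) = -1.13
(4) = 0.02
(5) = 0.00
(6) = -0.00
(7) = -1.17
(8) = 0.00
(9) = -1.14
(10) = 0.02
(11) = -1.18
(12) = -0.22
(13) = -1.12
(14) = -0.02
(15) = -1.20
(16) = -0.28
(17) = 0.00
(18) = -0.00
(19) = -1.17
(20) = 0.00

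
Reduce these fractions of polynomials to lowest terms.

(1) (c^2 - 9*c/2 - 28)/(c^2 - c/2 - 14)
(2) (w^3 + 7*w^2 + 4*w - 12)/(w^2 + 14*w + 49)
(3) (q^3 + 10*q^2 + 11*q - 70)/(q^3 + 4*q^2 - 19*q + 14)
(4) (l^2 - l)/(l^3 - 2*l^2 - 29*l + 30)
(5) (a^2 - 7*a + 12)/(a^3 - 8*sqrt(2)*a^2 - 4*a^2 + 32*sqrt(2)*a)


(1) = (c - 8)/(c - 4)
(2) = (w^3 + 7*w^2 + 4*w - 12)/(w^2 + 14*w + 49)
(3) = (q + 5)/(q - 1)
(4) = l/(l^2 - l - 30)
(5) = (a - 3)/(a^2 - 8*sqrt(2)*a)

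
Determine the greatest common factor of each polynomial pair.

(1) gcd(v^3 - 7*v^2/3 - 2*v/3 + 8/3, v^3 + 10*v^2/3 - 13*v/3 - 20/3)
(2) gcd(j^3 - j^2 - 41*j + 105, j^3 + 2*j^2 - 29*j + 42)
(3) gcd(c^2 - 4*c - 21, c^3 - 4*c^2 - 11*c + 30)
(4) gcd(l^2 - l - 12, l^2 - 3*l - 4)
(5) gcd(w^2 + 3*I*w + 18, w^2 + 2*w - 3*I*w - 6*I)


(1) = v + 1
(2) = j^2 + 4*j - 21
(3) = gcd((c - 7)*(c + 3), (c - 5)*(c - 2)*(c + 3)) = c + 3
(4) = l - 4
(5) = w - 3*I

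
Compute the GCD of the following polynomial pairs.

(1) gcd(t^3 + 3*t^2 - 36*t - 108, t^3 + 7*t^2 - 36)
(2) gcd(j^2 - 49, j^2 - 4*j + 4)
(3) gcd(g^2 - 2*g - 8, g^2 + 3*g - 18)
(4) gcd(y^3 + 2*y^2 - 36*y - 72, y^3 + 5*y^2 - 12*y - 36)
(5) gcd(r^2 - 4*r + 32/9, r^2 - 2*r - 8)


(1) = t^2 + 9*t + 18
(2) = 1
(3) = 1
(4) = y^2 + 8*y + 12
(5) = gcd((r - 8/3)*(r - 4/3), (r - 4)*(r + 2)) = 1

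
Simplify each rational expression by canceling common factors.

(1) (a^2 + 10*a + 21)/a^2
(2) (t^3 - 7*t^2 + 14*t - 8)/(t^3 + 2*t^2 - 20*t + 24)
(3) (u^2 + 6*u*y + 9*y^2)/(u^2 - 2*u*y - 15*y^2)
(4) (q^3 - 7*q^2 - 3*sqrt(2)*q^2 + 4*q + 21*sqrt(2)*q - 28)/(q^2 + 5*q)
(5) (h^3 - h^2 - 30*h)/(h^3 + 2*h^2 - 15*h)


(1) = (a^2 + 10*a + 21)/a^2
(2) = (t^2 - 5*t + 4)/(t^2 + 4*t - 12)
(3) = (-u - 3*y)/(-u + 5*y)
(4) = (q^3 + q^2*(-7 - 3*sqrt(2)) + q*(4 + 21*sqrt(2)) - 28)/(q^2 + 5*q)
(5) = (h - 6)/(h - 3)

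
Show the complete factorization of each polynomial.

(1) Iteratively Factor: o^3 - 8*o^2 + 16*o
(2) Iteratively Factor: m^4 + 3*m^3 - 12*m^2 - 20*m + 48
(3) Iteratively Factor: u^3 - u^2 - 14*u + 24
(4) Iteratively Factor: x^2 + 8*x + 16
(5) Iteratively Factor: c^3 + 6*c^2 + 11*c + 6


(1) = (o - 4)*(o^2 - 4*o) = o*(o - 4)*(o - 4)
(2) = (m - 2)*(m^3 + 5*m^2 - 2*m - 24) = (m - 2)*(m + 4)*(m^2 + m - 6) = (m - 2)*(m + 3)*(m + 4)*(m - 2)
(3) = (u + 4)*(u^2 - 5*u + 6) = (u - 3)*(u + 4)*(u - 2)
(4) = (x + 4)*(x + 4)
(5) = (c + 1)*(c^2 + 5*c + 6) = (c + 1)*(c + 2)*(c + 3)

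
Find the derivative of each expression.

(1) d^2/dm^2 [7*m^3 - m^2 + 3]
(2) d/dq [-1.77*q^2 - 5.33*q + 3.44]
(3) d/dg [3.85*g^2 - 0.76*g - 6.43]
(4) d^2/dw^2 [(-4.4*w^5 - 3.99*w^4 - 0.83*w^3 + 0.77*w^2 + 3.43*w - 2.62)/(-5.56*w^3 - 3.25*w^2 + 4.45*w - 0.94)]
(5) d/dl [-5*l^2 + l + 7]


(1) = 42*m - 2
(2) = -3.54*q - 5.33
(3) = 7.7*g - 0.76
(4) = (272.03968*w^9 + 477.048*w^8 - 374.3388*w^7 - 722.048594*w^6 + 303.189006*w^5 + 428.73255*w^4 + 387.888802*w^3 + 27.806412*w^2 - 242.23728*w + 57.700776)/(171.879616*w^9 + 301.4076*w^8 - 236.51406*w^7 - 360.964523*w^6 + 291.211125*w^5 + 83.315745*w^4 - 154.951177*w^3 + 64.45815*w^2 - 11.79606*w + 0.830584)
(5) = 1 - 10*l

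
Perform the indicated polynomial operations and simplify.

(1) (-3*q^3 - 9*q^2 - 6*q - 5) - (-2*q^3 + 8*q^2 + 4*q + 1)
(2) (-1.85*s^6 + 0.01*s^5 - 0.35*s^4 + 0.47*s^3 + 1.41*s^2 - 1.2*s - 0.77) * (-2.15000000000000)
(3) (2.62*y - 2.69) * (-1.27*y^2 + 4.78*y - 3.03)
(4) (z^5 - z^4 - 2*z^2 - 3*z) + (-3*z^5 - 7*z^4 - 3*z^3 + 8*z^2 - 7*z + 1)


(1) = -q^3 - 17*q^2 - 10*q - 6
(2) = 3.9775*s^6 - 0.0215*s^5 + 0.7525*s^4 - 1.0105*s^3 - 3.0315*s^2 + 2.58*s + 1.6555
(3) = -3.3274*y^3 + 15.9399*y^2 - 20.7968*y + 8.1507
(4) = -2*z^5 - 8*z^4 - 3*z^3 + 6*z^2 - 10*z + 1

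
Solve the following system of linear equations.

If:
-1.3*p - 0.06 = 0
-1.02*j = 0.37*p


Then:
j = 0.02
p = -0.05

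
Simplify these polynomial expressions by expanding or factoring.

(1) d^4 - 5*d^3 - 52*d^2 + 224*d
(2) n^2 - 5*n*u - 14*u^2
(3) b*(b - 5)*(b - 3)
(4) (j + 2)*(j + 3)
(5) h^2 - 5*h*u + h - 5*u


(1) = d*(d - 8)*(d - 4)*(d + 7)
(2) = (n - 7*u)*(n + 2*u)
(3) = b^3 - 8*b^2 + 15*b
(4) = j^2 + 5*j + 6
(5) = (h + 1)*(h - 5*u)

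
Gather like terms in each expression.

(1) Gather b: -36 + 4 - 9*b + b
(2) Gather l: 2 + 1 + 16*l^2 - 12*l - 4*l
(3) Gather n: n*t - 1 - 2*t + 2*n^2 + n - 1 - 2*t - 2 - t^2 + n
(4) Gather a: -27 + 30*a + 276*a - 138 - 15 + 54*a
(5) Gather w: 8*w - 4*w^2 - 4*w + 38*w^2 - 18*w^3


(1) = -8*b - 32
(2) = 16*l^2 - 16*l + 3
(3) = 2*n^2 + n*(t + 2) - t^2 - 4*t - 4
(4) = 360*a - 180
(5) = -18*w^3 + 34*w^2 + 4*w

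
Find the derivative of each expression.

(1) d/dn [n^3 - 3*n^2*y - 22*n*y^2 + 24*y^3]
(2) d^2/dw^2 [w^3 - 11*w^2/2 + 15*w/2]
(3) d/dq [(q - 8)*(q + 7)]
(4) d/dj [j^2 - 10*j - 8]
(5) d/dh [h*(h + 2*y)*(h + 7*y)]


(1) = 3*n^2 - 6*n*y - 22*y^2
(2) = 6*w - 11
(3) = 2*q - 1
(4) = 2*j - 10
(5) = 3*h^2 + 18*h*y + 14*y^2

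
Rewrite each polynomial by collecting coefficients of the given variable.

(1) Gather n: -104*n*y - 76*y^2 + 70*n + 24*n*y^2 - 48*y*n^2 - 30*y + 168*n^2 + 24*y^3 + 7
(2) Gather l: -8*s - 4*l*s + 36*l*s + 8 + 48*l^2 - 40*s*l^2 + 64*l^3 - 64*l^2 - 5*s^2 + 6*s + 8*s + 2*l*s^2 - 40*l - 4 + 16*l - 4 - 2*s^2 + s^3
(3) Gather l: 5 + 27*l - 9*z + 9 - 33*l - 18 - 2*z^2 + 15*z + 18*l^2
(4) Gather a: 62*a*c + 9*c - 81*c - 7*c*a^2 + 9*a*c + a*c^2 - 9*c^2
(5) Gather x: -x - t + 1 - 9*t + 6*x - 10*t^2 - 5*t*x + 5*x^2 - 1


(1) = n^2*(168 - 48*y) + n*(24*y^2 - 104*y + 70) + 24*y^3 - 76*y^2 - 30*y + 7
(2) = 64*l^3 + l^2*(-40*s - 16) + l*(2*s^2 + 32*s - 24) + s^3 - 7*s^2 + 6*s
(3) = 18*l^2 - 6*l - 2*z^2 + 6*z - 4
(4) = -7*a^2*c + a*(c^2 + 71*c) - 9*c^2 - 72*c
(5) = -10*t^2 - 10*t + 5*x^2 + x*(5 - 5*t)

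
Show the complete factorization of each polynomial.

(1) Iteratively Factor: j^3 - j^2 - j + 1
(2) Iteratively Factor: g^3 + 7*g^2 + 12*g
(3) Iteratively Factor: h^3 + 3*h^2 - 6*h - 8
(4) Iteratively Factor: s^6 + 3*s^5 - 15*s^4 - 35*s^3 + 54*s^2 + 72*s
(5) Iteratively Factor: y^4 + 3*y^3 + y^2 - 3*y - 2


(1) = (j + 1)*(j^2 - 2*j + 1) = (j - 1)*(j + 1)*(j - 1)
(2) = (g)*(g^2 + 7*g + 12) = g*(g + 4)*(g + 3)
(3) = (h + 1)*(h^2 + 2*h - 8) = (h - 2)*(h + 1)*(h + 4)
(4) = (s)*(s^5 + 3*s^4 - 15*s^3 - 35*s^2 + 54*s + 72) = s*(s + 3)*(s^4 - 15*s^2 + 10*s + 24) = s*(s + 3)*(s + 4)*(s^3 - 4*s^2 + s + 6) = s*(s - 3)*(s + 3)*(s + 4)*(s^2 - s - 2) = s*(s - 3)*(s - 2)*(s + 3)*(s + 4)*(s + 1)
(5) = (y + 1)*(y^3 + 2*y^2 - y - 2) = (y - 1)*(y + 1)*(y^2 + 3*y + 2) = (y - 1)*(y + 1)^2*(y + 2)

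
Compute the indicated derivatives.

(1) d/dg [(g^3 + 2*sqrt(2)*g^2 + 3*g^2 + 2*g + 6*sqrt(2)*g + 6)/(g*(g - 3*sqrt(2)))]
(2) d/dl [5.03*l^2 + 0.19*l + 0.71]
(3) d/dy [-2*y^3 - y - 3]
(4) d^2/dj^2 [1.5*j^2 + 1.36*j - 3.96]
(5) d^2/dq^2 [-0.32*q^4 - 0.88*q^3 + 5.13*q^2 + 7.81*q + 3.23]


(1) = (g^4 - 6*sqrt(2)*g^3 - 15*sqrt(2)*g^2 - 14*g^2 - 12*g + 18*sqrt(2))/(g^2*(g^2 - 6*sqrt(2)*g + 18))
(2) = 10.06*l + 0.19
(3) = -6*y^2 - 1
(4) = 3.00000000000000
(5) = -3.84*q^2 - 5.28*q + 10.26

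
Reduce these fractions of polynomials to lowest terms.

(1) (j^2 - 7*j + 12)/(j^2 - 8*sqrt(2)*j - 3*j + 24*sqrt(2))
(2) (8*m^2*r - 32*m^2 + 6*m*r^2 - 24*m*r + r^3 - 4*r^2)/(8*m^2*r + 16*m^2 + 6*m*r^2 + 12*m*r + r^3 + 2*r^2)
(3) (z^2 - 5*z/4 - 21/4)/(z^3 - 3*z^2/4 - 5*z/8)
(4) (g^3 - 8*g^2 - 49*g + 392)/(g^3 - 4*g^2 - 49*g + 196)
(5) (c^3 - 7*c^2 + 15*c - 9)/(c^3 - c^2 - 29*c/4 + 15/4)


(1) = (j - 4)/(j - 8*sqrt(2))
(2) = (r - 4)/(r + 2)
(3) = (8*z^2 - 10*z - 42)/(8*z^3 - 6*z^2 - 5*z)
(4) = (g - 8)/(g - 4)
(5) = (4*c^2 - 16*c + 12)/(4*c^2 + 8*c - 5)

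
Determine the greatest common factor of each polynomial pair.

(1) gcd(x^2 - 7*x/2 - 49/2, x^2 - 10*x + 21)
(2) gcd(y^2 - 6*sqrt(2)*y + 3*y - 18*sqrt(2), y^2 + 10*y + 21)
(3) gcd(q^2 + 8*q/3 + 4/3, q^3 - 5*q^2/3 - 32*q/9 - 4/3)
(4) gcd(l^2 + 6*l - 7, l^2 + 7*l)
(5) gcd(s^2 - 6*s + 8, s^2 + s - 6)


(1) = gcd((x - 7)*(x + 7/2), (x - 7)*(x - 3)) = x - 7
(2) = gcd((y + 3)*(y - 6*sqrt(2)), (y + 3)*(y + 7)) = y + 3
(3) = q + 2/3
(4) = l + 7
(5) = s - 2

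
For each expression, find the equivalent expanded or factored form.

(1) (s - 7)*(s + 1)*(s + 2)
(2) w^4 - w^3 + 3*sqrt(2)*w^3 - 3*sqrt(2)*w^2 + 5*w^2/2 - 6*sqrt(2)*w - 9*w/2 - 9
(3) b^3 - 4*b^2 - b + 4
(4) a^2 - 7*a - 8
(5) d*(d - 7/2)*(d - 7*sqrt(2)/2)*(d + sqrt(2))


(1) = s^3 - 4*s^2 - 19*s - 14
(2) = (w - 2)*(w + 1)*(w + 3*sqrt(2)/2)^2
(3) = (b - 4)*(b - 1)*(b + 1)
(4) = (a - 8)*(a + 1)
(5) = d^4 - 5*sqrt(2)*d^3/2 - 7*d^3/2 - 7*d^2 + 35*sqrt(2)*d^2/4 + 49*d/2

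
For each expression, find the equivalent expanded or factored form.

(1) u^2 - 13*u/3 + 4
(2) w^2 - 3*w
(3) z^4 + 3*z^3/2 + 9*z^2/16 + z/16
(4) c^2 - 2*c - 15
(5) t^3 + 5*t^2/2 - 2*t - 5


(1) = (u - 3)*(u - 4/3)
(2) = w*(w - 3)
(3) = z*(z + 1/4)^2*(z + 1)
(4) = (c - 5)*(c + 3)
(5) = (t + 5/2)*(t - sqrt(2))*(t + sqrt(2))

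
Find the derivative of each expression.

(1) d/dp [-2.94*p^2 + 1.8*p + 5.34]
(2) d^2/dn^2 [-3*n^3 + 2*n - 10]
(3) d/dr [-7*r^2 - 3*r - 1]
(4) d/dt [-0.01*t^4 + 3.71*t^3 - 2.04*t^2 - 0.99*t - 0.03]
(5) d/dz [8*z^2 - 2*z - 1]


(1) = 1.8 - 5.88*p
(2) = -18*n
(3) = -14*r - 3
(4) = -0.04*t^3 + 11.13*t^2 - 4.08*t - 0.99
(5) = 16*z - 2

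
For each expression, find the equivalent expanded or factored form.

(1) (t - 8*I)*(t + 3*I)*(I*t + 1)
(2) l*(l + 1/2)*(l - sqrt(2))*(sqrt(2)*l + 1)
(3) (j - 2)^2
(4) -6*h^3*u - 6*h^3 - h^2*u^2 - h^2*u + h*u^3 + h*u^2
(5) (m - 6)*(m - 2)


(1) = I*t^3 + 6*t^2 + 19*I*t + 24
(2) = sqrt(2)*l^4 - l^3 + sqrt(2)*l^3/2 - sqrt(2)*l^2 - l^2/2 - sqrt(2)*l/2
(3) = j^2 - 4*j + 4
(4) = (-3*h + u)*(2*h + u)*(h*u + h)
(5) = m^2 - 8*m + 12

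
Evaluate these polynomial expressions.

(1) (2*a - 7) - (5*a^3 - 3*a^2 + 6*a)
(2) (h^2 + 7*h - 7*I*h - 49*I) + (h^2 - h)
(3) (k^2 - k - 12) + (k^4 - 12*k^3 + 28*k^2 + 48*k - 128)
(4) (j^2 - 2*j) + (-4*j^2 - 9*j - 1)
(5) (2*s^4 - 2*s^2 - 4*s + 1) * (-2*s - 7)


(1) = -5*a^3 + 3*a^2 - 4*a - 7
(2) = 2*h^2 + 6*h - 7*I*h - 49*I
(3) = k^4 - 12*k^3 + 29*k^2 + 47*k - 140
(4) = -3*j^2 - 11*j - 1
(5) = -4*s^5 - 14*s^4 + 4*s^3 + 22*s^2 + 26*s - 7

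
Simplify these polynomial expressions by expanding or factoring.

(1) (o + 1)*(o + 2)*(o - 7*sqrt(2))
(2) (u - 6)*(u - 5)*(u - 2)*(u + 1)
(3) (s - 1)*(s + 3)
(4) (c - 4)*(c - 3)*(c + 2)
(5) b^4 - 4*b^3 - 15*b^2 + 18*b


(1) = o^3 - 7*sqrt(2)*o^2 + 3*o^2 - 21*sqrt(2)*o + 2*o - 14*sqrt(2)
(2) = u^4 - 12*u^3 + 39*u^2 - 8*u - 60
(3) = s^2 + 2*s - 3
(4) = c^3 - 5*c^2 - 2*c + 24
(5) = b*(b - 6)*(b - 1)*(b + 3)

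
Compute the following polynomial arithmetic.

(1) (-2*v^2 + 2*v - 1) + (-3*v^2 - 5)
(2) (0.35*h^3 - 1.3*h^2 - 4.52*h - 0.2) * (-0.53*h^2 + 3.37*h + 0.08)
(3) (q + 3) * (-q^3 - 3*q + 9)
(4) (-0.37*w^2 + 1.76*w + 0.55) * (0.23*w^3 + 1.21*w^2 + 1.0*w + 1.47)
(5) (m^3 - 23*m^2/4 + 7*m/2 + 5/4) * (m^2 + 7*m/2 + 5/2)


(1) = -5*v^2 + 2*v - 6
(2) = -0.1855*h^5 + 1.8685*h^4 - 1.9574*h^3 - 15.2304*h^2 - 1.0356*h - 0.016
(3) = -q^4 - 3*q^3 - 3*q^2 + 27
(4) = -0.0851*w^5 - 0.0429*w^4 + 1.8861*w^3 + 1.8816*w^2 + 3.1372*w + 0.8085
(5) = m^5 - 9*m^4/4 - 113*m^3/8 - 7*m^2/8 + 105*m/8 + 25/8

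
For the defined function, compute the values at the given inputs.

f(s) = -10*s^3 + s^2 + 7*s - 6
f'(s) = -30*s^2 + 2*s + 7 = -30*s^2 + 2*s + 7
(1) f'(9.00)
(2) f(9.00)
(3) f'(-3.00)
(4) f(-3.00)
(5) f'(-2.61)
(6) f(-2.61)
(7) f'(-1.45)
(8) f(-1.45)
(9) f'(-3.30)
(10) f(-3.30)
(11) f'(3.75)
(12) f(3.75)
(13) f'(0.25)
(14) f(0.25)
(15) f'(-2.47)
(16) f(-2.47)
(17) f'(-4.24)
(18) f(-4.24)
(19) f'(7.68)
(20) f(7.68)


(1) = -2405.00
(2) = -7152.00
(3) = -269.00
(4) = 252.00
(5) = -202.58
(6) = 160.34
(7) = -58.98
(8) = 16.44
(9) = -326.30
(10) = 341.16
(11) = -407.38
(12) = -493.03
(13) = 5.62
(14) = -4.34
(15) = -180.97
(16) = 133.50
(17) = -540.81
(18) = 744.55
(19) = -1747.11
(20) = -4423.11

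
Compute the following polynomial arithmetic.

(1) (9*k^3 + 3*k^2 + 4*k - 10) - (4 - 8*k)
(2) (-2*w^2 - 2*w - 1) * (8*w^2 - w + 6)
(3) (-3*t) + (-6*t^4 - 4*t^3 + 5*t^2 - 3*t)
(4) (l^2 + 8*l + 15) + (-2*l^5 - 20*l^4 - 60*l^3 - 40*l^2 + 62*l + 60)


(1) = 9*k^3 + 3*k^2 + 12*k - 14
(2) = -16*w^4 - 14*w^3 - 18*w^2 - 11*w - 6
(3) = -6*t^4 - 4*t^3 + 5*t^2 - 6*t
(4) = -2*l^5 - 20*l^4 - 60*l^3 - 39*l^2 + 70*l + 75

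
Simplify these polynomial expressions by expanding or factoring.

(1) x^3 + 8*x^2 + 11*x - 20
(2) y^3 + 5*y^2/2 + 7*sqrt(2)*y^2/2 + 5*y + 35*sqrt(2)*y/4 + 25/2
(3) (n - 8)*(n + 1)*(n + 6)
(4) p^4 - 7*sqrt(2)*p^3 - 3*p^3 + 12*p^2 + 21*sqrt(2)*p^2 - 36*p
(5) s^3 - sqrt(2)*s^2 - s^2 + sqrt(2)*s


(1) = (x - 1)*(x + 4)*(x + 5)
(2) = (y + 5/2)*(y + sqrt(2))*(y + 5*sqrt(2)/2)
(3) = n^3 - n^2 - 50*n - 48
(4) = p*(p - 3)*(p - 6*sqrt(2))*(p - sqrt(2))
(5) = s*(s - 1)*(s - sqrt(2))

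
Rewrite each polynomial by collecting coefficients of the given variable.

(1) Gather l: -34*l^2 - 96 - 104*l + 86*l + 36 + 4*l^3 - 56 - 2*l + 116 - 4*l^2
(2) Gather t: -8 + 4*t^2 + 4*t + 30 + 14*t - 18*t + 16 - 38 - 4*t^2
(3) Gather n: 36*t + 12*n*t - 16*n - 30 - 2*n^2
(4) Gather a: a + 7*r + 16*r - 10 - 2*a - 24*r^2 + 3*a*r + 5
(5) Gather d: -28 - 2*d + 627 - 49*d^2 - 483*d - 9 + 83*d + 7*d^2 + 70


(1) = 4*l^3 - 38*l^2 - 20*l
(2) = 0
(3) = -2*n^2 + n*(12*t - 16) + 36*t - 30
(4) = a*(3*r - 1) - 24*r^2 + 23*r - 5
(5) = -42*d^2 - 402*d + 660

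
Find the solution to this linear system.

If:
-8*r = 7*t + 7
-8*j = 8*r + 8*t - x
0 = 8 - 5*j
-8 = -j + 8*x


Then:
j = 8/5
r = 49/10
t = -33/5
x = -4/5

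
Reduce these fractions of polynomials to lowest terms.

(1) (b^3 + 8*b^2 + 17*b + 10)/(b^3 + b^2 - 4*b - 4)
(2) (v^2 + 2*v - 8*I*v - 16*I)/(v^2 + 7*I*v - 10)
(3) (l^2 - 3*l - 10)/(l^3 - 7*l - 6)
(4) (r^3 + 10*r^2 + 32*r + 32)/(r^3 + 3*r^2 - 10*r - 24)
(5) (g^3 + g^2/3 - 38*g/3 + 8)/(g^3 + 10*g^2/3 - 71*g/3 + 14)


(1) = (b + 5)/(b - 2)
(2) = (v^2 + v*(2 - 8*I) - 16*I)/(v^2 + 7*I*v - 10)
(3) = (l - 5)/(l^2 - 2*l - 3)
(4) = (r + 4)/(r - 3)
(5) = (g + 4)/(g + 7)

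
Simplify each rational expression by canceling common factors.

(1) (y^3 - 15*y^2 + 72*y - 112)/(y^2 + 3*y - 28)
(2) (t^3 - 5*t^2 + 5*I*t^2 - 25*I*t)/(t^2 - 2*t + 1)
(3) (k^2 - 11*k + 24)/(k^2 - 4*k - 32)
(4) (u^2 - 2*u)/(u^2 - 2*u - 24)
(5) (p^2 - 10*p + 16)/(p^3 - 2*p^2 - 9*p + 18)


(1) = (y^2 - 11*y + 28)/(y + 7)
(2) = (t^3 + t^2*(-5 + 5*I) - 25*I*t)/(t^2 - 2*t + 1)
(3) = (k - 3)/(k + 4)
(4) = (u^2 - 2*u)/(u^2 - 2*u - 24)
(5) = (p - 8)/(p^2 - 9)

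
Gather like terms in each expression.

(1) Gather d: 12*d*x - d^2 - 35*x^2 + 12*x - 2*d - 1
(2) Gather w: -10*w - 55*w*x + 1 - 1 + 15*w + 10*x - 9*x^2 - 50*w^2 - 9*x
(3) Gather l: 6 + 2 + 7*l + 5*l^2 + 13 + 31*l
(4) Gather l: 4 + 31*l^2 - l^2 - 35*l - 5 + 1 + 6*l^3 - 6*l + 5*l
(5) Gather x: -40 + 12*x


(1) = -d^2 + d*(12*x - 2) - 35*x^2 + 12*x - 1
(2) = -50*w^2 + w*(5 - 55*x) - 9*x^2 + x
(3) = 5*l^2 + 38*l + 21
(4) = 6*l^3 + 30*l^2 - 36*l
(5) = 12*x - 40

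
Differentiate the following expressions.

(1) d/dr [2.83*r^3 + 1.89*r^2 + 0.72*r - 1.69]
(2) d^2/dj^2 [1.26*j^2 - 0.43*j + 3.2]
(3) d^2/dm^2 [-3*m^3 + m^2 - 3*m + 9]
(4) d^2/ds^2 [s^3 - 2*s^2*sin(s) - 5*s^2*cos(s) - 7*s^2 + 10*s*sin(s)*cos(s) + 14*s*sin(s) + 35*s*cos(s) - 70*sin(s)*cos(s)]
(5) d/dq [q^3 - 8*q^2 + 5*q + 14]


(1) = 8.49*r^2 + 3.78*r + 0.72
(2) = 2.52000000000000
(3) = 2 - 18*m
(4) = 2*s^2*sin(s) + 5*s^2*cos(s) + 6*s*sin(s) - 20*s*sin(2*s) - 43*s*cos(s) + 6*s - 74*sin(s) + 140*sin(2*s) + 18*cos(s) + 20*cos(2*s) - 14
(5) = 3*q^2 - 16*q + 5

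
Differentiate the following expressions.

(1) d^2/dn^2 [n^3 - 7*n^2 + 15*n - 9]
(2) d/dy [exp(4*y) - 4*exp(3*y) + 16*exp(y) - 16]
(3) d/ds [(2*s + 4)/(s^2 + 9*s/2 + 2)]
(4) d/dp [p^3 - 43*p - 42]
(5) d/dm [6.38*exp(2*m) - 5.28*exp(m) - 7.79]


(1) = 6*n - 14
(2) = 4*(exp(3*y) - 3*exp(2*y) + 4)*exp(y)
(3) = 4*(2*s^2 + 9*s - (s + 2)*(4*s + 9) + 4)/(2*s^2 + 9*s + 4)^2
(4) = 3*p^2 - 43
(5) = (12.76*exp(m) - 5.28)*exp(m)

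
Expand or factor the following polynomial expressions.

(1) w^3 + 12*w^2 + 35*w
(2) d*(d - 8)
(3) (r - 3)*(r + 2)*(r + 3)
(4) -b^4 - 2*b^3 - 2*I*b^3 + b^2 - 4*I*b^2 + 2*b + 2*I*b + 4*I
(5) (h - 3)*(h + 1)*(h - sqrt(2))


(1) = w*(w + 5)*(w + 7)
(2) = d^2 - 8*d
(3) = r^3 + 2*r^2 - 9*r - 18
(4) = (b + 2)*(b + 2*I)*(-I*b - I)*(-I*b + I)
(5) = h^3 - 2*h^2 - sqrt(2)*h^2 - 3*h + 2*sqrt(2)*h + 3*sqrt(2)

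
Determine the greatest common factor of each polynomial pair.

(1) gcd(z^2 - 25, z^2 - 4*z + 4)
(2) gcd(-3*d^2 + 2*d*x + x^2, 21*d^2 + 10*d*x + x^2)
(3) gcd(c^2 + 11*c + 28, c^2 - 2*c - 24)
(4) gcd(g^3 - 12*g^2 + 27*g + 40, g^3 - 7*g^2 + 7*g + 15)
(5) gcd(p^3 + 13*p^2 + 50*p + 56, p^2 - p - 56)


(1) = gcd((z - 5)*(z + 5), (z - 2)^2) = 1
(2) = 3*d + x
(3) = c + 4
(4) = gcd((g - 8)*(g - 5)*(g + 1), (g - 5)*(g - 3)*(g + 1)) = g^2 - 4*g - 5
(5) = p + 7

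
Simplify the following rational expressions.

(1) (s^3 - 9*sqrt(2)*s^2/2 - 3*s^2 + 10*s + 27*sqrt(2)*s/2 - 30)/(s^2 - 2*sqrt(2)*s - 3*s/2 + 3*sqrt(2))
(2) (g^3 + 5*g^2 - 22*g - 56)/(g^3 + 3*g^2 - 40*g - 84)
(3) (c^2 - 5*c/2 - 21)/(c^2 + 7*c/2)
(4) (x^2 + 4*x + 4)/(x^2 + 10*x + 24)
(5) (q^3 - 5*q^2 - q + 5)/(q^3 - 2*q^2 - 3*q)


(1) = (4*s^2 + s*(-10*sqrt(2) - 12) + 30*sqrt(2))/(4*s - 6)
(2) = (g - 4)/(g - 6)
(3) = (c - 6)/c
(4) = (x^2 + 4*x + 4)/(x^2 + 10*x + 24)
(5) = (q^2 - 6*q + 5)/(q^2 - 3*q)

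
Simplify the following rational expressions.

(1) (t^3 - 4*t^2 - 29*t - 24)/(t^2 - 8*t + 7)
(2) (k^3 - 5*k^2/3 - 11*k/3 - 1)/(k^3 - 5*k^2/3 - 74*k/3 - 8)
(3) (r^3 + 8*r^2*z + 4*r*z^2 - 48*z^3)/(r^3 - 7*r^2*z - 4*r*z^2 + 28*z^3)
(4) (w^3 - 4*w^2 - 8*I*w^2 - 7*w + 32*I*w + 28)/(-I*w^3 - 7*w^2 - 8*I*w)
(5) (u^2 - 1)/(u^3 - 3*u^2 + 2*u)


(1) = (t^3 - 4*t^2 - 29*t - 24)/(t^2 - 8*t + 7)
(2) = (k^2 - 2*k - 3)/(k^2 - 2*k - 24)
(3) = (-r^2 - 10*r*z - 24*z^2)/(-r^2 + 5*r*z + 14*z^2)
(4) = (I*w^3 + w^2*(8 - 4*I) + w*(-32 - 7*I) + 28*I)/(w^3 - 7*I*w^2 + 8*w)
(5) = (u + 1)/(u^2 - 2*u)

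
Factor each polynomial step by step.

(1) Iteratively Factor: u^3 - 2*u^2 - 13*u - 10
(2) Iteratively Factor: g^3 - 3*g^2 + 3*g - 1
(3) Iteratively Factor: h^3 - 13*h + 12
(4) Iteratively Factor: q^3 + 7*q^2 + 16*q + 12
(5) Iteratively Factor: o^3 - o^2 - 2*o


(1) = (u + 2)*(u^2 - 4*u - 5) = (u + 1)*(u + 2)*(u - 5)
(2) = (g - 1)*(g^2 - 2*g + 1) = (g - 1)^2*(g - 1)
(3) = (h + 4)*(h^2 - 4*h + 3) = (h - 1)*(h + 4)*(h - 3)
(4) = (q + 2)*(q^2 + 5*q + 6) = (q + 2)^2*(q + 3)
(5) = (o - 2)*(o^2 + o) = (o - 2)*(o + 1)*(o)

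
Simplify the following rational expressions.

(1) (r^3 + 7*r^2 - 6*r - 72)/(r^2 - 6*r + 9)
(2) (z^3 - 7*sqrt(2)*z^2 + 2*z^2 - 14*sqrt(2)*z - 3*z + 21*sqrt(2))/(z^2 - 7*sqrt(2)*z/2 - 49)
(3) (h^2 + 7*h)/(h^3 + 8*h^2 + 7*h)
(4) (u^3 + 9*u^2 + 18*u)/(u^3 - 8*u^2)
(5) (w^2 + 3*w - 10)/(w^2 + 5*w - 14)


(1) = (r^2 + 10*r + 24)/(r - 3)
(2) = (2*z^2 + 4*z - 6)/(2*z + 7*sqrt(2))
(3) = 1/(h + 1)
(4) = (u^2 + 9*u + 18)/(u^2 - 8*u)
(5) = (w + 5)/(w + 7)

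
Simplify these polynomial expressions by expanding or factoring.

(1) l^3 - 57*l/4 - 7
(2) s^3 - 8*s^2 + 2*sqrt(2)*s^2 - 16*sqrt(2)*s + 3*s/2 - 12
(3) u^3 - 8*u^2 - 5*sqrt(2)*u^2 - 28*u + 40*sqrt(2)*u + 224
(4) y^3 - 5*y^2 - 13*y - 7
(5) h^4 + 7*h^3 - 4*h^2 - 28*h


(1) = (l - 4)*(l + 1/2)*(l + 7/2)
(2) = (s - 8)*(s + sqrt(2)/2)*(s + 3*sqrt(2)/2)
(3) = (u - 8)*(u - 7*sqrt(2))*(u + 2*sqrt(2))
(4) = (y - 7)*(y + 1)^2
(5) = h*(h - 2)*(h + 2)*(h + 7)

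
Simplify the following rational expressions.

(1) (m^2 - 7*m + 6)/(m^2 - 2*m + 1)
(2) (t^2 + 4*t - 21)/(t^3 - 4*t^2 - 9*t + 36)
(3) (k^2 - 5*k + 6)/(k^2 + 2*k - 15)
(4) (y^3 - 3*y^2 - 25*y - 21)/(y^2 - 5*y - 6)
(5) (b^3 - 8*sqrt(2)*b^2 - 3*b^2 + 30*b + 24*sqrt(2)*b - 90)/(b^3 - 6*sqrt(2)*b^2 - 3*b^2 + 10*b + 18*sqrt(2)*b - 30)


(1) = (m - 6)/(m - 1)
(2) = (t + 7)/(t^2 - t - 12)
(3) = (k - 2)/(k + 5)
(4) = (y^2 - 4*y - 21)/(y - 6)
(5) = (b - 3*sqrt(2))/(b - sqrt(2))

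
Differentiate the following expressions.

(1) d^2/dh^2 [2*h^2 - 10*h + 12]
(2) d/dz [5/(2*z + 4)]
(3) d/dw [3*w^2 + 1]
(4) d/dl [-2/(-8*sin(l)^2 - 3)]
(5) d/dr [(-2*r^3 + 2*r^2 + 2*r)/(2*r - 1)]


(1) = 4
(2) = -5/(2*(z + 2)^2)
(3) = 6*w
(4) = -16*sin(2*l)/(4*cos(2*l) - 7)^2
(5) = 2*(-4*r^3 + 5*r^2 - 2*r - 1)/(4*r^2 - 4*r + 1)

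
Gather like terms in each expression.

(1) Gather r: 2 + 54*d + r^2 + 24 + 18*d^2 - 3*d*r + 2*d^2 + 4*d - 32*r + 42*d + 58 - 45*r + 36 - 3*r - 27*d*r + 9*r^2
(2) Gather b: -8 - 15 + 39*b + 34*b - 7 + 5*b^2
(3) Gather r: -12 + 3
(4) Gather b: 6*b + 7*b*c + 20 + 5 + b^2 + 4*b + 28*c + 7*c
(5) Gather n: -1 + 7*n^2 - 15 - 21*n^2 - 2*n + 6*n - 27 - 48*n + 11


(1) = 20*d^2 + 100*d + 10*r^2 + r*(-30*d - 80) + 120
(2) = 5*b^2 + 73*b - 30
(3) = -9
(4) = b^2 + b*(7*c + 10) + 35*c + 25
(5) = -14*n^2 - 44*n - 32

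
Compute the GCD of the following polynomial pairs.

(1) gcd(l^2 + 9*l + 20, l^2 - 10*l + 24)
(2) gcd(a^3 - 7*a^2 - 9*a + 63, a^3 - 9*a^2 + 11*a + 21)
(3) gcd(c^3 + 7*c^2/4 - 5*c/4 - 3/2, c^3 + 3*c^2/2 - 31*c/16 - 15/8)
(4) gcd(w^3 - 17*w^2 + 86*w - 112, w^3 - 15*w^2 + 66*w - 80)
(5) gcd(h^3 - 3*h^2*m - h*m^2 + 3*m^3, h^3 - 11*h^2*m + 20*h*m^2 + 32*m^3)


(1) = 1
(2) = a^2 - 10*a + 21
(3) = gcd((c - 1)*(c + 3/4)*(c + 2), (c - 5/4)*(c + 3/4)*(c + 2)) = c^2 + 11*c/4 + 3/2
(4) = w^2 - 10*w + 16
(5) = h + m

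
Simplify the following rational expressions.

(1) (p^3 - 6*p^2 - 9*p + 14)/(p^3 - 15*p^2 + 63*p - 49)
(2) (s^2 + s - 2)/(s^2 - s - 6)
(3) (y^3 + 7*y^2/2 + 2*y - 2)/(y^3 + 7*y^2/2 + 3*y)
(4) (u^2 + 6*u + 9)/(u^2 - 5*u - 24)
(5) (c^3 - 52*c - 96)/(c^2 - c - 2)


(1) = (p + 2)/(p - 7)
(2) = (s - 1)/(s - 3)
(3) = (2*y^2 + 3*y - 2)/(2*y^2 + 3*y)
(4) = (u + 3)/(u - 8)
(5) = (c^3 - 52*c - 96)/(c^2 - c - 2)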